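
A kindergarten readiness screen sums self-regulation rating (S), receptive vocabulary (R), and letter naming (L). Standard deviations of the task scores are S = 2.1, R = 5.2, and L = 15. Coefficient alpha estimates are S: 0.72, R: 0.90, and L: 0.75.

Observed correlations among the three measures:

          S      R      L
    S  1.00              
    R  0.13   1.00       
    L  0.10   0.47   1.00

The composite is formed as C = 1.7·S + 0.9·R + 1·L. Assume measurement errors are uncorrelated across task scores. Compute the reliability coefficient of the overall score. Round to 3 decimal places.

0.818

Var(C) = 1.7²·2.1² + 0.9²·5.2² + 15² + 2·[1.53·2.1·5.2·0.13 + 1.7·2.1·15·0.10 + 0.9·5.2·15·0.47] = 259.647 + 81.042 = 340.689.
With uncorrelated errors the cross-covariances are all true-score covariance, so they carry over unchanged; only the diagonal terms shrink to ρᵢσᵢ².
True-score variance = [1.7²·2.1²·0.72 + 0.9²·5.2²·0.90 + 15²·0.75] + 81.042 = 197.638 + 81.042 = 278.68.
Reliability = 278.68 / 340.689 = 0.818.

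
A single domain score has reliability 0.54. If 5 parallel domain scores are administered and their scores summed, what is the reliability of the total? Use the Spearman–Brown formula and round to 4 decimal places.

ρ_k = kρ / (1 + (k−1)ρ) = 5·0.54 / (1 + 4·0.54) = 2.700 / 3.160 = 0.8544.

0.8544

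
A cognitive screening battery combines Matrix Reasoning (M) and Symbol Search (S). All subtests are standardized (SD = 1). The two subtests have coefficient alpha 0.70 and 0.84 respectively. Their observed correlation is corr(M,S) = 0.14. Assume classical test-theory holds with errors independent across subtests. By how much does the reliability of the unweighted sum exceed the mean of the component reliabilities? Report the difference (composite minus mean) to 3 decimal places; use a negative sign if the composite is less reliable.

Var(sum) = 2 + 0.28 = 2.28; true-score variance = 1.54 + 0.28 = 1.82; composite reliability = 0.7982.
Mean component reliability = 0.7700.
Difference = 0.7982 − 0.7700 = 0.028.

0.028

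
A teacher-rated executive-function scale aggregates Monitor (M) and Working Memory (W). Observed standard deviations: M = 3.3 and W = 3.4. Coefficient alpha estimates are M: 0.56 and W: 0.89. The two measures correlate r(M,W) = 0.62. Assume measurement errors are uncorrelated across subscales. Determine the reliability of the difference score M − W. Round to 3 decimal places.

Var(M−W) = 3.3² + 3.4² − 2·3.3·3.4·0.62 = 22.45 − 13.9128 = 8.5372.
Under uncorrelated errors the observed covariances equal the true-score covariances, so only the own-variance terms attenuate.
True-score variance = [3.3²·0.56 + 3.4²·0.89] − 13.9128 = 16.3868 − 13.9128 = 2.474.
Reliability = 2.474 / 8.5372 = 0.290.

0.290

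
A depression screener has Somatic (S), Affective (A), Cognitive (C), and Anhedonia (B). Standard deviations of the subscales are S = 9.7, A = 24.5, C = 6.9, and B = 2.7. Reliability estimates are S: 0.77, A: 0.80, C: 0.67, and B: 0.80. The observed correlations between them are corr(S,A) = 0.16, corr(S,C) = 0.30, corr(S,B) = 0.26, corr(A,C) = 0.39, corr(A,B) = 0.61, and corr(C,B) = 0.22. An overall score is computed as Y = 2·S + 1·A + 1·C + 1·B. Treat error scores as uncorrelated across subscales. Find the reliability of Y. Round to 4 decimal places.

Var(Y) = 2²·9.7² + 24.5² + 6.9² + 2.7² + 2·[2·9.7·24.5·0.16 + 2·9.7·6.9·0.30 + 2·9.7·2.7·0.26 + 24.5·6.9·0.39 + 24.5·2.7·0.61 + 6.9·2.7·0.22] = 1031.51 + 480.409 = 1511.92.
Under uncorrelated errors the observed covariances equal the true-score covariances, so only the own-variance terms attenuate.
True-score variance = [2²·9.7²·0.77 + 24.5²·0.80 + 6.9²·0.67 + 2.7²·0.80] + 480.409 = 807.728 + 480.409 = 1288.14.
Reliability = 1288.14 / 1511.92 = 0.8520.

0.8520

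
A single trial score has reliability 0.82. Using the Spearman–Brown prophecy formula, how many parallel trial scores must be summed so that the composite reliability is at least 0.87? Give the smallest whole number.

k ≥ ρ*(1−ρ₁)/(ρ₁(1−ρ*)) = 0.87·0.18 / (0.82·0.13) = 1.469.
Smallest integer k = 2.

2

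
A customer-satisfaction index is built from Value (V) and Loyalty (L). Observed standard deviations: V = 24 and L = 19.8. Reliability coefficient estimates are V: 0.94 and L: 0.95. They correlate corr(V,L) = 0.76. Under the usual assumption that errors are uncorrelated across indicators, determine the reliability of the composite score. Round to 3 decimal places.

0.968

Var(V+L) = 24² + 19.8² + 2·[24·19.8·0.76] = 968.04 + 722.304 = 1690.34.
With uncorrelated errors the cross-covariances are all true-score covariance, so they carry over unchanged; only the diagonal terms shrink to ρᵢσᵢ².
True-score variance = [24²·0.94 + 19.8²·0.95] + 722.304 = 913.878 + 722.304 = 1636.18.
Reliability = 1636.18 / 1690.34 = 0.968.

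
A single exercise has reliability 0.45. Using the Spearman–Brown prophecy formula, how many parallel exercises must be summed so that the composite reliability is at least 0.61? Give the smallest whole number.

2

k ≥ ρ*(1−ρ₁)/(ρ₁(1−ρ*)) = 0.61·0.55 / (0.45·0.39) = 1.912.
Smallest integer k = 2.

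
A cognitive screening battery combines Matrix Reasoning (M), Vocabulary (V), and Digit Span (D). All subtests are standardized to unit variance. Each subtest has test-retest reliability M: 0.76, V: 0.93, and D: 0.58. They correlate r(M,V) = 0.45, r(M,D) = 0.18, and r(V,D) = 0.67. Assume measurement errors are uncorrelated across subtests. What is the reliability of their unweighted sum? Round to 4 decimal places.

Var(M+V+D) = 3 + 2·[0.45 + 0.18 + 0.67] = 3 + 2.6 = 5.6.
With uncorrelated errors the cross-covariances are all true-score covariance, so they carry over unchanged; only the diagonal terms shrink to ρᵢσᵢ².
True-score variance = [0.76 + 0.93 + 0.58] + 2.6 = 2.27 + 2.6 = 4.87.
Reliability = 4.87 / 5.6 = 0.8696.

0.8696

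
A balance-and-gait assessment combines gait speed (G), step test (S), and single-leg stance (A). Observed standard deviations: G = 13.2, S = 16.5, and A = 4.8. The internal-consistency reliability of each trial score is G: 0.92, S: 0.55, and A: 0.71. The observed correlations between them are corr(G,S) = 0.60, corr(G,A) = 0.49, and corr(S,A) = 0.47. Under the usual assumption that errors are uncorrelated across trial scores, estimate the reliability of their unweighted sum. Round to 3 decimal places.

0.835

Var(G+S+A) = 13.2² + 16.5² + 4.8² + 2·[13.2·16.5·0.60 + 13.2·4.8·0.49 + 16.5·4.8·0.47] = 469.53 + 397.901 = 867.431.
With uncorrelated errors the cross-covariances are all true-score covariance, so they carry over unchanged; only the diagonal terms shrink to ρᵢσᵢ².
True-score variance = [13.2²·0.92 + 16.5²·0.55 + 4.8²·0.71] + 397.901 = 326.397 + 397.901 = 724.297.
Reliability = 724.297 / 867.431 = 0.835.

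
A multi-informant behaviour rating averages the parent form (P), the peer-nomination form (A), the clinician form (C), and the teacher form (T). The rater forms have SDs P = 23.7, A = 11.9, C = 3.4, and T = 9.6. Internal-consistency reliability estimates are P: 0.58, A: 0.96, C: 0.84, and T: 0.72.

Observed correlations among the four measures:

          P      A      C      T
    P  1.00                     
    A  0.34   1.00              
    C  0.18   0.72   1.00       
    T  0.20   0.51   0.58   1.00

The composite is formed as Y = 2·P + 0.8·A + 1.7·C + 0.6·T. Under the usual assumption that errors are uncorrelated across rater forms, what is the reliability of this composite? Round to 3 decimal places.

0.689

Var(Y) = 2²·23.7² + 0.8²·11.9² + 1.7²·3.4² + 0.6²·9.6² + 2·[1.6·23.7·11.9·0.34 + 3.4·23.7·3.4·0.18 + 1.2·23.7·9.6·0.20 + 1.36·11.9·3.4·0.72 + 0.48·11.9·9.6·0.51 + 1.02·3.4·9.6·0.58] = 2403.98 + 688.477 = 3092.45.
Because errors are independent across components, Cov(Tᵢ,Tⱼ) = Cov(Xᵢ,Xⱼ); the off-diagonal part of the true-score variance is the same as above.
True-score variance = [2²·23.7²·0.58 + 0.8²·11.9²·0.96 + 1.7²·3.4²·0.84 + 0.6²·9.6²·0.72] + 688.477 = 1442.08 + 688.477 = 2130.55.
Reliability = 2130.55 / 3092.45 = 0.689.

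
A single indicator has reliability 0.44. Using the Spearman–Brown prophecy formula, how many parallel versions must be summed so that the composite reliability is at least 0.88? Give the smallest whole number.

k ≥ ρ*(1−ρ₁)/(ρ₁(1−ρ*)) = 0.88·0.56 / (0.44·0.12) = 9.333.
Smallest integer k = 10.

10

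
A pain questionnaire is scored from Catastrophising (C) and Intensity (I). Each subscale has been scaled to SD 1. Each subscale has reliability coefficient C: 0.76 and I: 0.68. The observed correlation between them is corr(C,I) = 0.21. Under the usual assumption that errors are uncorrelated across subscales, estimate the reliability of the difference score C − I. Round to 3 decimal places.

0.646

Var(C−I) = 1 + 1 − 2·0.21 = 2 − 0.42 = 1.58.
Under uncorrelated errors the observed covariances equal the true-score covariances, so only the own-variance terms attenuate.
True-score variance = [0.76 + 0.68] − 0.42 = 1.44 − 0.42 = 1.02.
Reliability = 1.02 / 1.58 = 0.646.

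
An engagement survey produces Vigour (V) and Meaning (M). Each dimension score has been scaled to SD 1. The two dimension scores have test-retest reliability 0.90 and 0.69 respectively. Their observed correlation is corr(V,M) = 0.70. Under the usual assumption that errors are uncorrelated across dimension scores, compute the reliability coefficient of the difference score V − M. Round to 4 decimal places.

0.3167

Var(V−M) = 1 + 1 − 2·0.70 = 2 − 1.4 = 0.6.
Under uncorrelated errors the observed covariances equal the true-score covariances, so only the own-variance terms attenuate.
True-score variance = [0.90 + 0.69] − 1.4 = 1.59 − 1.4 = 0.19.
Reliability = 0.19 / 0.6 = 0.3167.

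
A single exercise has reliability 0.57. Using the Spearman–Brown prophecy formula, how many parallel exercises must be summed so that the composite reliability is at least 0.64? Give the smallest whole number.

2

k ≥ ρ*(1−ρ₁)/(ρ₁(1−ρ*)) = 0.64·0.43 / (0.57·0.36) = 1.341.
Smallest integer k = 2.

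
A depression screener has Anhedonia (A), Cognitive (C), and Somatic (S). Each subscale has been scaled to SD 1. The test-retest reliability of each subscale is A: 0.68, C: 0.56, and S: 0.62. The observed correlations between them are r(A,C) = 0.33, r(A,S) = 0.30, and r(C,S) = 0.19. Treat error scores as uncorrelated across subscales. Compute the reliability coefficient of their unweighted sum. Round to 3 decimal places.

Var(A+C+S) = 3 + 2·[0.33 + 0.30 + 0.19] = 3 + 1.64 = 4.64.
Under uncorrelated errors the observed covariances equal the true-score covariances, so only the own-variance terms attenuate.
True-score variance = [0.68 + 0.56 + 0.62] + 1.64 = 1.86 + 1.64 = 3.5.
Reliability = 3.5 / 4.64 = 0.754.

0.754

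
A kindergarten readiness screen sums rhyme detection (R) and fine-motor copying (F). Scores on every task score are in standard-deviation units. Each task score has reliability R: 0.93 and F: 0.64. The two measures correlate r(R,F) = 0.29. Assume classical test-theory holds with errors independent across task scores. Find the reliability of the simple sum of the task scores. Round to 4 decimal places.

Var(R+F) = 2 + 2·[0.29] = 2 + 0.58 = 2.58.
Under uncorrelated errors the observed covariances equal the true-score covariances, so only the own-variance terms attenuate.
True-score variance = [0.93 + 0.64] + 0.58 = 1.57 + 0.58 = 2.15.
Reliability = 2.15 / 2.58 = 0.8333.

0.8333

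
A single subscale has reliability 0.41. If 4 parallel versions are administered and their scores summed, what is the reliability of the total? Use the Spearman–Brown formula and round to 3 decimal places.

0.735

ρ_k = kρ / (1 + (k−1)ρ) = 4·0.41 / (1 + 3·0.41) = 1.640 / 2.230 = 0.735.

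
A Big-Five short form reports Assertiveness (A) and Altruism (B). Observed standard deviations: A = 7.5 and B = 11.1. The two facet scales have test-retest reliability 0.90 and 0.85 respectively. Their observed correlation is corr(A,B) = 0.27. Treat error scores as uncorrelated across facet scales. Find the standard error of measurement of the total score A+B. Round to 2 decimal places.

4.91

Var(total) = 179.46 + 44.955 = 224.415.
True-score variance = 155.353 + 44.955 = 200.309, so reliability = 0.8926.
Error variance = 224.415 − 200.309 = 24.1065; SEM = √24.1065 = 4.91.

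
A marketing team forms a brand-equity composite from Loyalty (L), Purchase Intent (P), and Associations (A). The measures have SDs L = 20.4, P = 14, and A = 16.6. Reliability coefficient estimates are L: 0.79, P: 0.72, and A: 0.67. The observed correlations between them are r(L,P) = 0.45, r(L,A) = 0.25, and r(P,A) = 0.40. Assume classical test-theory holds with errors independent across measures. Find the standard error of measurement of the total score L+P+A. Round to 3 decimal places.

Var(total) = 887.72 + 612.28 = 1500.
True-score variance = 654.512 + 612.28 = 1266.79, so reliability = 0.8445.
Error variance = 1500 − 1266.79 = 233.208; SEM = √233.208 = 15.271.

15.271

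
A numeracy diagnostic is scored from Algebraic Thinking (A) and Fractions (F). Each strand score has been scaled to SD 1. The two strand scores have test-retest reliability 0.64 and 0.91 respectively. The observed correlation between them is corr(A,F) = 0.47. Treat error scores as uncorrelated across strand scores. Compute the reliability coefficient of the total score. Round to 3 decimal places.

0.847

Var(A+F) = 2 + 2·[0.47] = 2 + 0.94 = 2.94.
Because errors are independent across components, Cov(Tᵢ,Tⱼ) = Cov(Xᵢ,Xⱼ); the off-diagonal part of the true-score variance is the same as above.
True-score variance = [0.64 + 0.91] + 0.94 = 1.55 + 0.94 = 2.49.
Reliability = 2.49 / 2.94 = 0.847.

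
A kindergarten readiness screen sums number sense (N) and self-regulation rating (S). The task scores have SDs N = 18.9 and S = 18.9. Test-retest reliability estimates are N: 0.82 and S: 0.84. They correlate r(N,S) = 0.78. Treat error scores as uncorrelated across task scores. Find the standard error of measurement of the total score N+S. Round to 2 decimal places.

Var(total) = 714.42 + 557.248 = 1271.67.
True-score variance = 592.969 + 557.248 = 1150.22, so reliability = 0.9045.
Error variance = 1271.67 − 1150.22 = 121.451; SEM = √121.451 = 11.02.

11.02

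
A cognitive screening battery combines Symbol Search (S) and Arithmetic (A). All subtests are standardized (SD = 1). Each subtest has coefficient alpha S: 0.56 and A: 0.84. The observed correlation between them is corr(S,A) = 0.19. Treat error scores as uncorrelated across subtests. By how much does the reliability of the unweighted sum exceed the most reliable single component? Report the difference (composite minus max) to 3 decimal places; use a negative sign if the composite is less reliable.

-0.092

Var(sum) = 2 + 0.38 = 2.38; true-score variance = 1.4 + 0.38 = 1.78; composite reliability = 0.7479.
Max component reliability = 0.8400.
Difference = 0.7479 − 0.8400 = -0.092.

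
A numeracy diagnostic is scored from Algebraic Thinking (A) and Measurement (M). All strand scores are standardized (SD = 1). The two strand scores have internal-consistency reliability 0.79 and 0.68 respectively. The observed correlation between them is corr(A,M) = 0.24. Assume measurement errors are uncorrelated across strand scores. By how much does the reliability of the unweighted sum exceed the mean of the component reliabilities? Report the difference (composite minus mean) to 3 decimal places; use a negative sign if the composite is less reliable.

0.051

Var(sum) = 2 + 0.48 = 2.48; true-score variance = 1.47 + 0.48 = 1.95; composite reliability = 0.7863.
Mean component reliability = 0.7350.
Difference = 0.7863 − 0.7350 = 0.051.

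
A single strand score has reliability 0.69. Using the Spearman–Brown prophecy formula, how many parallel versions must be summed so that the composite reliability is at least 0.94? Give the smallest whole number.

8

k ≥ ρ*(1−ρ₁)/(ρ₁(1−ρ*)) = 0.94·0.31 / (0.69·0.06) = 7.039.
Smallest integer k = 8.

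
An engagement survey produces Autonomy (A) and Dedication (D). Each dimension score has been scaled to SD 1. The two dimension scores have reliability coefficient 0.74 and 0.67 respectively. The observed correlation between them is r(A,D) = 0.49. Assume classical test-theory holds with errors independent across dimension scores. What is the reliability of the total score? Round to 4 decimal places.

Var(A+D) = 2 + 2·[0.49] = 2 + 0.98 = 2.98.
Under uncorrelated errors the observed covariances equal the true-score covariances, so only the own-variance terms attenuate.
True-score variance = [0.74 + 0.67] + 0.98 = 1.41 + 0.98 = 2.39.
Reliability = 2.39 / 2.98 = 0.8020.

0.8020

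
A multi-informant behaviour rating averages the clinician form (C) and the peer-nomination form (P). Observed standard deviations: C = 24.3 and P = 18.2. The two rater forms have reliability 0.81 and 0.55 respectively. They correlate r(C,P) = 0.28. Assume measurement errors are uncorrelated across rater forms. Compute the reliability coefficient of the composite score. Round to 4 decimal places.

Var(C+P) = 24.3² + 18.2² + 2·[24.3·18.2·0.28] = 921.73 + 247.666 = 1169.4.
With uncorrelated errors the cross-covariances are all true-score covariance, so they carry over unchanged; only the diagonal terms shrink to ρᵢσᵢ².
True-score variance = [24.3²·0.81 + 18.2²·0.55] + 247.666 = 660.479 + 247.666 = 908.145.
Reliability = 908.145 / 1169.4 = 0.7766.

0.7766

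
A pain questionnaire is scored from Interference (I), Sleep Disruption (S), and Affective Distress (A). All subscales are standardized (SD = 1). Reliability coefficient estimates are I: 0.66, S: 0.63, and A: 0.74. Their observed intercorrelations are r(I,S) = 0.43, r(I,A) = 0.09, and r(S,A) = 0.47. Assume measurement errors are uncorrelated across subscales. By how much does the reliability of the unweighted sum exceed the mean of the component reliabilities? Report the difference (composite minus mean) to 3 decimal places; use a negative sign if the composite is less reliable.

0.129

Var(sum) = 3 + 1.98 = 4.98; true-score variance = 2.03 + 1.98 = 4.01; composite reliability = 0.8052.
Mean component reliability = 0.6767.
Difference = 0.8052 − 0.6767 = 0.129.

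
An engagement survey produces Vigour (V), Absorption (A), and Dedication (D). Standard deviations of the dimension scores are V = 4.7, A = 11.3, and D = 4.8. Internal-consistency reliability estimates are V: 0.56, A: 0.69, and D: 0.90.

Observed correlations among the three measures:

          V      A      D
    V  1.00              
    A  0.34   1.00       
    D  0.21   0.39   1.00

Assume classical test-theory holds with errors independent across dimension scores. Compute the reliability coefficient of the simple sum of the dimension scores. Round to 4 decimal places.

0.8021

Var(V+A+D) = 4.7² + 11.3² + 4.8² + 2·[4.7·11.3·0.34 + 4.7·4.8·0.21 + 11.3·4.8·0.39] = 172.82 + 87.8972 = 260.717.
Under uncorrelated errors the observed covariances equal the true-score covariances, so only the own-variance terms attenuate.
True-score variance = [4.7²·0.56 + 11.3²·0.69 + 4.8²·0.90] + 87.8972 = 121.213 + 87.8972 = 209.11.
Reliability = 209.11 / 260.717 = 0.8021.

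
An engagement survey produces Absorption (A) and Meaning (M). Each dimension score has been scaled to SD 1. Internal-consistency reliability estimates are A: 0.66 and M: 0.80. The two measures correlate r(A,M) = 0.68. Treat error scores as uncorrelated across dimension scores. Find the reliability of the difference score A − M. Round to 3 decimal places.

Var(A−M) = 1 + 1 − 2·0.68 = 2 − 1.36 = 0.64.
With uncorrelated errors the cross-covariances are all true-score covariance, so they carry over unchanged; only the diagonal terms shrink to ρᵢσᵢ².
True-score variance = [0.66 + 0.80] − 1.36 = 1.46 − 1.36 = 0.1.
Reliability = 0.1 / 0.64 = 0.156.

0.156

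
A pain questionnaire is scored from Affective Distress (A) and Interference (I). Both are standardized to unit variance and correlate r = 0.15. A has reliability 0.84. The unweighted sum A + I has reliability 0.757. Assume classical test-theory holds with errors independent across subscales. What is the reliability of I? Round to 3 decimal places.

0.601

Var(A+I) = 2 + 2·0.15 = 2.300.
True-score variance = ρ_A + ρ_I + 2·0.15, so 0.757 = (0.84 + ρ_I + 0.30) / 2.300.
ρ_I = 0.757·2.300 − 0.84 − 0.30 = 0.601.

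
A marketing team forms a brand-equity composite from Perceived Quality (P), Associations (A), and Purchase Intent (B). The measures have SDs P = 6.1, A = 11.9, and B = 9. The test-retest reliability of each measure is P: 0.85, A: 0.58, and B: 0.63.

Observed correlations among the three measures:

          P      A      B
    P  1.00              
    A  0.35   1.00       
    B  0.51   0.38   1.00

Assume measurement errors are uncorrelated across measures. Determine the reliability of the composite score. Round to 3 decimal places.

Var(P+A+B) = 6.1² + 11.9² + 9² + 2·[6.1·11.9·0.35 + 6.1·9·0.51 + 11.9·9·0.38] = 259.82 + 188.207 = 448.027.
With uncorrelated errors the cross-covariances are all true-score covariance, so they carry over unchanged; only the diagonal terms shrink to ρᵢσᵢ².
True-score variance = [6.1²·0.85 + 11.9²·0.58 + 9²·0.63] + 188.207 = 164.792 + 188.207 = 352.999.
Reliability = 352.999 / 448.027 = 0.788.

0.788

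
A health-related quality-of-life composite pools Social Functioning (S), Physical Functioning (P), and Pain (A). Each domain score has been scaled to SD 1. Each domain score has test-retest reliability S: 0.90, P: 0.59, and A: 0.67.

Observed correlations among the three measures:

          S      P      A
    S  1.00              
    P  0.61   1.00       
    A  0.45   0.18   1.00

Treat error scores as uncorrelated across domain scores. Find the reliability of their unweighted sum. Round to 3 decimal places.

0.847

Var(S+P+A) = 3 + 2·[0.61 + 0.45 + 0.18] = 3 + 2.48 = 5.48.
With uncorrelated errors the cross-covariances are all true-score covariance, so they carry over unchanged; only the diagonal terms shrink to ρᵢσᵢ².
True-score variance = [0.90 + 0.59 + 0.67] + 2.48 = 2.16 + 2.48 = 4.64.
Reliability = 4.64 / 5.48 = 0.847.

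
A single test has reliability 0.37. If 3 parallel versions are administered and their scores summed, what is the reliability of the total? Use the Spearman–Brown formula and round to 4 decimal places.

ρ_k = kρ / (1 + (k−1)ρ) = 3·0.37 / (1 + 2·0.37) = 1.110 / 1.740 = 0.6379.

0.6379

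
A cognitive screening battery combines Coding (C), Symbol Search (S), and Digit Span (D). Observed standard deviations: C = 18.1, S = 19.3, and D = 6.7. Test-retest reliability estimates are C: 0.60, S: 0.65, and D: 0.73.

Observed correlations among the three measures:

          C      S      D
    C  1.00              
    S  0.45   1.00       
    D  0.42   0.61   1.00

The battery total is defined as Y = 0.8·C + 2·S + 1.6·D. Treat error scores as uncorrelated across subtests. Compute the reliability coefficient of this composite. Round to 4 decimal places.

Var(Y) = 0.8²·18.1² + 2²·19.3² + 1.6²·6.7² + 2·[1.6·18.1·19.3·0.45 + 1.28·18.1·6.7·0.42 + 3.2·19.3·6.7·0.61] = 1814.55 + 1138.25 = 2952.8.
With uncorrelated errors the cross-covariances are all true-score covariance, so they carry over unchanged; only the diagonal terms shrink to ρᵢσᵢ².
True-score variance = [0.8²·18.1²·0.60 + 2²·19.3²·0.65 + 1.6²·6.7²·0.73] + 1138.25 = 1178.17 + 1138.25 = 2316.42.
Reliability = 2316.42 / 2952.8 = 0.7845.

0.7845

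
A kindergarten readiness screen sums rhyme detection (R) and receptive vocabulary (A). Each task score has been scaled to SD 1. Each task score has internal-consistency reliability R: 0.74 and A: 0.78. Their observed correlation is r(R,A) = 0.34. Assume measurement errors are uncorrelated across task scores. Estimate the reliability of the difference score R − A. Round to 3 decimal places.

Var(R−A) = 1 + 1 − 2·0.34 = 2 − 0.68 = 1.32.
Because errors are independent across components, Cov(Tᵢ,Tⱼ) = Cov(Xᵢ,Xⱼ); the off-diagonal part of the true-score variance is the same as above.
True-score variance = [0.74 + 0.78] − 0.68 = 1.52 − 0.68 = 0.84.
Reliability = 0.84 / 1.32 = 0.636.

0.636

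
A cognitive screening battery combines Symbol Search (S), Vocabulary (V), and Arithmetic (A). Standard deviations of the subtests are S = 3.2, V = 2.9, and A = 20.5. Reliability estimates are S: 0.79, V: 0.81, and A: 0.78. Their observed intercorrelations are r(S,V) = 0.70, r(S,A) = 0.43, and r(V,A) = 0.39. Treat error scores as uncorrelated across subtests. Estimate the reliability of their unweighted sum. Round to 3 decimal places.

0.827

Var(S+V+A) = 3.2² + 2.9² + 20.5² + 2·[3.2·2.9·0.70 + 3.2·20.5·0.43 + 2.9·20.5·0.39] = 438.9 + 115.779 = 554.679.
With uncorrelated errors the cross-covariances are all true-score covariance, so they carry over unchanged; only the diagonal terms shrink to ρᵢσᵢ².
True-score variance = [3.2²·0.79 + 2.9²·0.81 + 20.5²·0.78] + 115.779 = 342.697 + 115.779 = 458.476.
Reliability = 458.476 / 554.679 = 0.827.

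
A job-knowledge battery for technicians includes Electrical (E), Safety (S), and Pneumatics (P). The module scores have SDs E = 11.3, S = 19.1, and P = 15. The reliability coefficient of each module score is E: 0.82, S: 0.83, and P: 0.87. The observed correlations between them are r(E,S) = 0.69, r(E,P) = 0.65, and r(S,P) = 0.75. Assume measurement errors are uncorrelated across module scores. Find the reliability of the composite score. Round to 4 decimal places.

0.9314

Var(E+S+P) = 11.3² + 19.1² + 15² + 2·[11.3·19.1·0.69 + 11.3·15·0.65 + 19.1·15·0.75] = 717.5 + 947.945 = 1665.45.
With uncorrelated errors the cross-covariances are all true-score covariance, so they carry over unchanged; only the diagonal terms shrink to ρᵢσᵢ².
True-score variance = [11.3²·0.82 + 19.1²·0.83 + 15²·0.87] + 947.945 = 603.248 + 947.945 = 1551.19.
Reliability = 1551.19 / 1665.45 = 0.9314.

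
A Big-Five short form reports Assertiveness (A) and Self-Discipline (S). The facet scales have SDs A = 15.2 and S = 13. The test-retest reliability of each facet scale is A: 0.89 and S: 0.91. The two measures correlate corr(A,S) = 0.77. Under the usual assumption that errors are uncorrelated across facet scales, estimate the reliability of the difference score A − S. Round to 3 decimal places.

Var(A−S) = 15.2² + 13² − 2·15.2·13·0.77 = 400.04 − 304.304 = 95.736.
Because errors are independent across components, Cov(Tᵢ,Tⱼ) = Cov(Xᵢ,Xⱼ); the off-diagonal part of the true-score variance is the same as above.
True-score variance = [15.2²·0.89 + 13²·0.91] − 304.304 = 359.416 − 304.304 = 55.1116.
Reliability = 55.1116 / 95.736 = 0.576.

0.576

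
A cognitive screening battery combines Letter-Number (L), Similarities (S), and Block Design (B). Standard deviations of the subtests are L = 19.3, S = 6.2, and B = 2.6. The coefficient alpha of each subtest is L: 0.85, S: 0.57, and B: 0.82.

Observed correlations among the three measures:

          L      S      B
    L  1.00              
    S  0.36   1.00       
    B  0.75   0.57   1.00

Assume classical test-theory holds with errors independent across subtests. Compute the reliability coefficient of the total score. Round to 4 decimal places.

Var(L+S+B) = 19.3² + 6.2² + 2.6² + 2·[19.3·6.2·0.36 + 19.3·2.6·0.75 + 6.2·2.6·0.57] = 417.69 + 179.802 = 597.492.
With uncorrelated errors the cross-covariances are all true-score covariance, so they carry over unchanged; only the diagonal terms shrink to ρᵢσᵢ².
True-score variance = [19.3²·0.85 + 6.2²·0.57 + 2.6²·0.82] + 179.802 = 344.07 + 179.802 = 523.872.
Reliability = 523.872 / 597.492 = 0.8768.

0.8768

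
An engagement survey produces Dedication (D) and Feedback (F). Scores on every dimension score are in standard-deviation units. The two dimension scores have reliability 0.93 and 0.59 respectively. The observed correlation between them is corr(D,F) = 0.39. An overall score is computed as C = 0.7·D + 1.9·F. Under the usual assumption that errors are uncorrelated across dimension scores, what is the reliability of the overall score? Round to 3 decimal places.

Var(C) = 0.7² + 1.9² + 2·[1.33·0.39] = 4.1 + 1.0374 = 5.1374.
With uncorrelated errors the cross-covariances are all true-score covariance, so they carry over unchanged; only the diagonal terms shrink to ρᵢσᵢ².
True-score variance = [0.7²·0.93 + 1.9²·0.59] + 1.0374 = 2.5856 + 1.0374 = 3.623.
Reliability = 3.623 / 5.1374 = 0.705.

0.705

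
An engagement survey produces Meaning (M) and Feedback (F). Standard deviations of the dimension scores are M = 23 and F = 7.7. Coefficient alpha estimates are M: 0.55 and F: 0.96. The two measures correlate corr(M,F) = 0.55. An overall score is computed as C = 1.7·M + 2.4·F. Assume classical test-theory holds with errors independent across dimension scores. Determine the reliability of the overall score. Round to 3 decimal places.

Var(C) = 1.7²·23² + 2.4²·7.7² + 2·[4.08·23·7.7·0.55] = 1870.32 + 794.825 = 2665.15.
Because errors are independent across components, Cov(Tᵢ,Tⱼ) = Cov(Xᵢ,Xⱼ); the off-diagonal part of the true-score variance is the same as above.
True-score variance = [1.7²·23²·0.55 + 2.4²·7.7²·0.96] + 794.825 = 1168.7 + 794.825 = 1963.52.
Reliability = 1963.52 / 2665.15 = 0.737.

0.737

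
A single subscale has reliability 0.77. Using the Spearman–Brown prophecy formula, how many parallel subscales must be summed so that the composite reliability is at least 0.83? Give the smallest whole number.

k ≥ ρ*(1−ρ₁)/(ρ₁(1−ρ*)) = 0.83·0.23 / (0.77·0.17) = 1.458.
Smallest integer k = 2.

2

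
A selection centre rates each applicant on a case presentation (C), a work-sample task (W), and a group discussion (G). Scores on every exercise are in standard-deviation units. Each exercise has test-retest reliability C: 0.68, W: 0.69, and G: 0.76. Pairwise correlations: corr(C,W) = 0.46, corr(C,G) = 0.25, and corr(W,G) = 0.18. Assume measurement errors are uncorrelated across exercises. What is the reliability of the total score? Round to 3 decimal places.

0.818

Var(C+W+G) = 3 + 2·[0.46 + 0.25 + 0.18] = 3 + 1.78 = 4.78.
With uncorrelated errors the cross-covariances are all true-score covariance, so they carry over unchanged; only the diagonal terms shrink to ρᵢσᵢ².
True-score variance = [0.68 + 0.69 + 0.76] + 1.78 = 2.13 + 1.78 = 3.91.
Reliability = 3.91 / 4.78 = 0.818.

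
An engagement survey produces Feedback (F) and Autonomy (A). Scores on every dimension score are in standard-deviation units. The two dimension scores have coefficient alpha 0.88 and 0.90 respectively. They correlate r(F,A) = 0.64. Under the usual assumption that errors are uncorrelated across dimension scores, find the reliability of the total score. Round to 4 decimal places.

Var(F+A) = 2 + 2·[0.64] = 2 + 1.28 = 3.28.
Under uncorrelated errors the observed covariances equal the true-score covariances, so only the own-variance terms attenuate.
True-score variance = [0.88 + 0.90] + 1.28 = 1.78 + 1.28 = 3.06.
Reliability = 3.06 / 3.28 = 0.9329.

0.9329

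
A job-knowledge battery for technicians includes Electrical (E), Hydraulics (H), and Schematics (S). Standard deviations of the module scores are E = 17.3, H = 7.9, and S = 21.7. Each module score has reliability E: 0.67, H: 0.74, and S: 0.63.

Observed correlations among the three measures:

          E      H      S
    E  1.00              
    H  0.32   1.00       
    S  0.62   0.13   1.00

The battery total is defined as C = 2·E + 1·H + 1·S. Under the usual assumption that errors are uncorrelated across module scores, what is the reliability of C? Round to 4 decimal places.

Var(C) = 2²·17.3² + 7.9² + 21.7² + 2·[2·17.3·7.9·0.32 + 2·17.3·21.7·0.62 + 7.9·21.7·0.13] = 1730.46 + 1150.53 = 2880.99.
Under uncorrelated errors the observed covariances equal the true-score covariances, so only the own-variance terms attenuate.
True-score variance = [2²·17.3²·0.67 + 7.9²·0.74 + 21.7²·0.63] + 1150.53 = 1144.94 + 1150.53 = 2295.47.
Reliability = 2295.47 / 2880.99 = 0.7968.

0.7968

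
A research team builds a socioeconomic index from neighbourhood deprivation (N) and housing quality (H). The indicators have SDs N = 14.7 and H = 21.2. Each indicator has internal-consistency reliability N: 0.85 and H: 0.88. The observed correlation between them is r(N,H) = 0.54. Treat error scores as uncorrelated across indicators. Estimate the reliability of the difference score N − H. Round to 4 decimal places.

0.7375

Var(N−H) = 14.7² + 21.2² − 2·14.7·21.2·0.54 = 665.53 − 336.571 = 328.959.
Because errors are independent across components, Cov(Tᵢ,Tⱼ) = Cov(Xᵢ,Xⱼ); the off-diagonal part of the true-score variance is the same as above.
True-score variance = [14.7²·0.85 + 21.2²·0.88] − 336.571 = 579.184 − 336.571 = 242.613.
Reliability = 242.613 / 328.959 = 0.7375.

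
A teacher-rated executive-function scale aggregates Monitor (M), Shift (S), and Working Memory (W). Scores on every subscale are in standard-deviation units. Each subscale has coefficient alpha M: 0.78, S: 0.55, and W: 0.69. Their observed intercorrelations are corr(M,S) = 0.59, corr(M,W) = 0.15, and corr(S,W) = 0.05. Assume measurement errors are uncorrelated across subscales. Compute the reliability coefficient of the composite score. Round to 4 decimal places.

0.7860

Var(M+S+W) = 3 + 2·[0.59 + 0.15 + 0.05] = 3 + 1.58 = 4.58.
Under uncorrelated errors the observed covariances equal the true-score covariances, so only the own-variance terms attenuate.
True-score variance = [0.78 + 0.55 + 0.69] + 1.58 = 2.02 + 1.58 = 3.6.
Reliability = 3.6 / 4.58 = 0.7860.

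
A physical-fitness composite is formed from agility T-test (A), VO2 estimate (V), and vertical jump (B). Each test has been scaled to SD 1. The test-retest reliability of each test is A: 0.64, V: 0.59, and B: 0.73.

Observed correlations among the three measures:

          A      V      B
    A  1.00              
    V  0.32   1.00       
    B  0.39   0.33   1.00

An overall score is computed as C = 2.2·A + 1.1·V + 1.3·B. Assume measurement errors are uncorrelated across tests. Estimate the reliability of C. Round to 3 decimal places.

0.784

Var(C) = 2.2² + 1.1² + 1.3² + 2·[2.42·0.32 + 2.86·0.39 + 1.43·0.33] = 7.74 + 4.7234 = 12.4634.
Under uncorrelated errors the observed covariances equal the true-score covariances, so only the own-variance terms attenuate.
True-score variance = [2.2²·0.64 + 1.1²·0.59 + 1.3²·0.73] + 4.7234 = 5.0452 + 4.7234 = 9.7686.
Reliability = 9.7686 / 12.4634 = 0.784.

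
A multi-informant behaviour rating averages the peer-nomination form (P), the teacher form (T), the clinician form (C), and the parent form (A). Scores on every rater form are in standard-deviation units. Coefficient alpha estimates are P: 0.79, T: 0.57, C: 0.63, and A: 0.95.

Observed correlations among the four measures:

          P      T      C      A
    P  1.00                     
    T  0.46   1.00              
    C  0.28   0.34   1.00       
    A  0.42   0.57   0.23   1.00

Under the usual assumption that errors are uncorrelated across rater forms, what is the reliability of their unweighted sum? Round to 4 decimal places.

Var(P+T+C+A) = 4 + 2·[0.46 + 0.28 + 0.42 + 0.34 + 0.57 + 0.23] = 4 + 4.6 = 8.6.
Because errors are independent across components, Cov(Tᵢ,Tⱼ) = Cov(Xᵢ,Xⱼ); the off-diagonal part of the true-score variance is the same as above.
True-score variance = [0.79 + 0.57 + 0.63 + 0.95] + 4.6 = 2.94 + 4.6 = 7.54.
Reliability = 7.54 / 8.6 = 0.8767.

0.8767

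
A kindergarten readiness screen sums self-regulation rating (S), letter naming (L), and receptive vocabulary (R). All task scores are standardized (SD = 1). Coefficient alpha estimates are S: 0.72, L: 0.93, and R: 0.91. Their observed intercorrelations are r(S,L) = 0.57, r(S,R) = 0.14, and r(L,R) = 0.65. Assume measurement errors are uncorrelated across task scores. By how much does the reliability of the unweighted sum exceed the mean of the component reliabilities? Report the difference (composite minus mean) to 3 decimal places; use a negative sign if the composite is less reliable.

0.070

Var(sum) = 3 + 2.72 = 5.72; true-score variance = 2.56 + 2.72 = 5.28; composite reliability = 0.9231.
Mean component reliability = 0.8533.
Difference = 0.9231 − 0.8533 = 0.070.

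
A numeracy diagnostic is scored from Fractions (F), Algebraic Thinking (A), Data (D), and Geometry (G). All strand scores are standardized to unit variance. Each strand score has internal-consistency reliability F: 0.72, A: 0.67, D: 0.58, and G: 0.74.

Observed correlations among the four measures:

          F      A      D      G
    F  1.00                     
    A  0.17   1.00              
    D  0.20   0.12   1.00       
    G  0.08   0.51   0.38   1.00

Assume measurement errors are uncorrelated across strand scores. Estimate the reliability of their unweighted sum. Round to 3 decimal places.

Var(F+A+D+G) = 4 + 2·[0.17 + 0.20 + 0.08 + 0.12 + 0.51 + 0.38] = 4 + 2.92 = 6.92.
With uncorrelated errors the cross-covariances are all true-score covariance, so they carry over unchanged; only the diagonal terms shrink to ρᵢσᵢ².
True-score variance = [0.72 + 0.67 + 0.58 + 0.74] + 2.92 = 2.71 + 2.92 = 5.63.
Reliability = 5.63 / 6.92 = 0.814.

0.814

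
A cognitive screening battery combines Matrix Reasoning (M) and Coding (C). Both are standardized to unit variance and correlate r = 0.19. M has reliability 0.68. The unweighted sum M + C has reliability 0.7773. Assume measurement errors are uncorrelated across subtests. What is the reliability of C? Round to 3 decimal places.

0.790

Var(M+C) = 2 + 2·0.19 = 2.380.
True-score variance = ρ_M + ρ_C + 2·0.19, so 0.7773 = (0.68 + ρ_C + 0.38) / 2.380.
ρ_C = 0.7773·2.380 − 0.68 − 0.38 = 0.790.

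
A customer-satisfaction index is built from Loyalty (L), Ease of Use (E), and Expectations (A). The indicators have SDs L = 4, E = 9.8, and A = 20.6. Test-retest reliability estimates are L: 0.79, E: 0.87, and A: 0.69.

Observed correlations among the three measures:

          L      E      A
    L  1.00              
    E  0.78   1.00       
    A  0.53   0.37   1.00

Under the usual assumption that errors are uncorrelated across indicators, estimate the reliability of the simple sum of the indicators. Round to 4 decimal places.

0.8233

Var(L+E+A) = 4² + 9.8² + 20.6² + 2·[4·9.8·0.78 + 4·20.6·0.53 + 9.8·20.6·0.37] = 536.4 + 297.887 = 834.287.
Under uncorrelated errors the observed covariances equal the true-score covariances, so only the own-variance terms attenuate.
True-score variance = [4²·0.79 + 9.8²·0.87 + 20.6²·0.69] + 297.887 = 389.003 + 297.887 = 686.89.
Reliability = 686.89 / 834.287 = 0.8233.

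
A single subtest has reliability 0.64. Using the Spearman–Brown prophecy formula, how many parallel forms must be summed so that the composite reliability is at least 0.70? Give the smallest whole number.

2

k ≥ ρ*(1−ρ₁)/(ρ₁(1−ρ*)) = 0.70·0.36 / (0.64·0.30) = 1.312.
Smallest integer k = 2.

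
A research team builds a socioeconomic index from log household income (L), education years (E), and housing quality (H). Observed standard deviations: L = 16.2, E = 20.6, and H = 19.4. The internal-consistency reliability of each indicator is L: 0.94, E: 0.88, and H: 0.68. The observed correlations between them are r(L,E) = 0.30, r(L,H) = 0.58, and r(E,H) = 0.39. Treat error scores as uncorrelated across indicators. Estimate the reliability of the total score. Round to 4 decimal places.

0.9035

Var(L+E+H) = 16.2² + 20.6² + 19.4² + 2·[16.2·20.6·0.30 + 16.2·19.4·0.58 + 20.6·19.4·0.39] = 1063.16 + 876.516 = 1939.68.
Because errors are independent across components, Cov(Tᵢ,Tⱼ) = Cov(Xᵢ,Xⱼ); the off-diagonal part of the true-score variance is the same as above.
True-score variance = [16.2²·0.94 + 20.6²·0.88 + 19.4²·0.68] + 876.516 = 876.055 + 876.516 = 1752.57.
Reliability = 1752.57 / 1939.68 = 0.9035.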